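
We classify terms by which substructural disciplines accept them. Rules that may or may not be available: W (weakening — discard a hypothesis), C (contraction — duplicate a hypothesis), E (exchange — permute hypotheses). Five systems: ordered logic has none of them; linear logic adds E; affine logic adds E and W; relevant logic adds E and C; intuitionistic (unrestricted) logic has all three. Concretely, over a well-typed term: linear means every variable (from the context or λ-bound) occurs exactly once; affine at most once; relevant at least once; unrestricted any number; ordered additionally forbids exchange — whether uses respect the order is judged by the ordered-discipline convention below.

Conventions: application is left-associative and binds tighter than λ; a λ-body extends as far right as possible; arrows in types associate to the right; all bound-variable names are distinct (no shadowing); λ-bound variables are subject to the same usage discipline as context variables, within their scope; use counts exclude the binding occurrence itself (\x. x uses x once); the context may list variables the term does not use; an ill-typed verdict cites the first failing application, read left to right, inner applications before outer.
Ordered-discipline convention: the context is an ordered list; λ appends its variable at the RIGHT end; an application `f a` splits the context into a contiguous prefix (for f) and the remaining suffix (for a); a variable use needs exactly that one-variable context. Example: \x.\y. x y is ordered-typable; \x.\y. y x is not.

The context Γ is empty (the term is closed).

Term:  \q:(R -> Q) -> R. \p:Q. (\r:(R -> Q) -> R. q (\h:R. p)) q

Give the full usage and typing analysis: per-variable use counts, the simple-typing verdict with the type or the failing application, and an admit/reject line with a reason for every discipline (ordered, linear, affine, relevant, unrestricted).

variable uses: q (λ-bound): 2×; p (λ-bound): 1×; r (λ-bound): 0×; h (λ-bound): 0×
order of uses: q, p, q
typing: well-typed at ((R -> Q) -> R) -> Q -> R
ordered: ✗, uses contraction: q ×2; needs weakening: r, h unused
linear: ✗, uses contraction: q ×2; needs weakening: r, h unused
affine: ✗, uses contraction: q ×2
relevant: ✗, needs weakening: r, h unused
unrestricted: ✓, type-checks (((R -> Q) -> R) -> Q -> R) and nothing is barred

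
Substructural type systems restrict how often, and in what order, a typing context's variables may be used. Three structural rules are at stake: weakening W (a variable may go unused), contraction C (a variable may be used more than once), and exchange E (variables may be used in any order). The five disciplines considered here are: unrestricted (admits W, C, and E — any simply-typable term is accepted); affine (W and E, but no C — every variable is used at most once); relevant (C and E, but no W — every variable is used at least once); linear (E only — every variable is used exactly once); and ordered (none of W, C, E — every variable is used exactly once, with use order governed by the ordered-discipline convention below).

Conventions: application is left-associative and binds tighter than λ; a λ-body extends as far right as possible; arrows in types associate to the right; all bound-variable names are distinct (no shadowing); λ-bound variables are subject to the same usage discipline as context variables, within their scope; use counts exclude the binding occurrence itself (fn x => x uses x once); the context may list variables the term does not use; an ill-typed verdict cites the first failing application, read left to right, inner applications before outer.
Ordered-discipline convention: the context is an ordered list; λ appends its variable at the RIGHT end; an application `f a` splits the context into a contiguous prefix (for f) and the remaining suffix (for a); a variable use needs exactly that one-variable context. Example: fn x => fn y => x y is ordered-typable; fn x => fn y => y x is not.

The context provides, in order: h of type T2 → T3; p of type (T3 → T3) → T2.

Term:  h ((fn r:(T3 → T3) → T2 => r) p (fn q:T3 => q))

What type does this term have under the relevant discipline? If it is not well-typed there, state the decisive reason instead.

term : T3
use counts: h: 1, p: 1, r (bound): 1, q (bound): 1
use order (left to right): h, r, p, q
typing: ✓ — T3
summary: ordered ✓ | linear ✓ | affine ✓ | relevant ✓ | unrestricted ✓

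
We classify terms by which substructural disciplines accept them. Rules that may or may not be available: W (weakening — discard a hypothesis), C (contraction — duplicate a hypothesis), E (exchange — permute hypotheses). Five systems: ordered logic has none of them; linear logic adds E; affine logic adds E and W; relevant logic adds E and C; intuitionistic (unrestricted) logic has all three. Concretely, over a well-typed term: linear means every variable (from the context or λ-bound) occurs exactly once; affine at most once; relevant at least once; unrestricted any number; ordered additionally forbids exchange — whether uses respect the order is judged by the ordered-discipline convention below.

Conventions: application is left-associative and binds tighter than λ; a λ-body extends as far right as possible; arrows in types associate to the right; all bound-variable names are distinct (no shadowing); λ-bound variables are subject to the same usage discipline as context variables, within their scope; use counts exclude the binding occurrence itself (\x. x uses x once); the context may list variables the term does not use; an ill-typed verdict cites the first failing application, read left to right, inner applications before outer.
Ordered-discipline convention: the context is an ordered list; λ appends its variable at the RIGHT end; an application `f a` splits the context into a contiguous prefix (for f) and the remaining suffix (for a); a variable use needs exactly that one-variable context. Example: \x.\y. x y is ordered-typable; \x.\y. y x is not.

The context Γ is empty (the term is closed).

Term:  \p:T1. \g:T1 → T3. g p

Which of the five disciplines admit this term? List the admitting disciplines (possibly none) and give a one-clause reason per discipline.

admitting disciplines: linear, affine, relevant, unrestricted
use counts: p (λ-bound): 1×, g (λ-bound): 1×
left-to-right use order: g, p
typing: well-typed — term : T1 → (T1 → T3) → T3
ordered: ✗, use order g, p needs exchange
linear: ✓, single use per variable (p, g)
affine: ✓, at most one use each (p, g)
relevant: ✓, at least one use each (p, g)
unrestricted: ✓, typability at T1 → (T1 → T3) → T3 is all that's needed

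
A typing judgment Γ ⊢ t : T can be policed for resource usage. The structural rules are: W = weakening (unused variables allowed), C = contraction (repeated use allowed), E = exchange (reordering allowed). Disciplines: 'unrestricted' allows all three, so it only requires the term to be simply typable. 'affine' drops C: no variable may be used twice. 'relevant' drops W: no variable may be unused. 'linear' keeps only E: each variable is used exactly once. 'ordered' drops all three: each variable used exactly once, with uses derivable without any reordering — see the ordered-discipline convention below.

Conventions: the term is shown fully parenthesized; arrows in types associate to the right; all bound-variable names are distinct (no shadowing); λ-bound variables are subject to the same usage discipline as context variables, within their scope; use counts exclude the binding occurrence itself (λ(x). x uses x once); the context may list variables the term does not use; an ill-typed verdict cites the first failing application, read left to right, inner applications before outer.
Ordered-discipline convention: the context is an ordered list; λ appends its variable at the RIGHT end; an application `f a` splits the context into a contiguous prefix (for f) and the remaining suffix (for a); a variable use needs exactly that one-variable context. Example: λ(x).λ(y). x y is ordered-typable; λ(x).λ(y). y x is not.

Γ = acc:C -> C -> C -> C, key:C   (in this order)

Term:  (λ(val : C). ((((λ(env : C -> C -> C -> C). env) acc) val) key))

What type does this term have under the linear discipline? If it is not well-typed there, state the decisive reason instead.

term : C -> C -> C
usage: acc: 1×, key: 1×, val [bound]: 1×, env [bound]: 1×
uses in reading order: env, acc, val, key
typing: well-typed — term : C -> C -> C
all disciplines: ordered ✗ | linear ✓ | affine ✓ | relevant ✓ | unrestricted ✓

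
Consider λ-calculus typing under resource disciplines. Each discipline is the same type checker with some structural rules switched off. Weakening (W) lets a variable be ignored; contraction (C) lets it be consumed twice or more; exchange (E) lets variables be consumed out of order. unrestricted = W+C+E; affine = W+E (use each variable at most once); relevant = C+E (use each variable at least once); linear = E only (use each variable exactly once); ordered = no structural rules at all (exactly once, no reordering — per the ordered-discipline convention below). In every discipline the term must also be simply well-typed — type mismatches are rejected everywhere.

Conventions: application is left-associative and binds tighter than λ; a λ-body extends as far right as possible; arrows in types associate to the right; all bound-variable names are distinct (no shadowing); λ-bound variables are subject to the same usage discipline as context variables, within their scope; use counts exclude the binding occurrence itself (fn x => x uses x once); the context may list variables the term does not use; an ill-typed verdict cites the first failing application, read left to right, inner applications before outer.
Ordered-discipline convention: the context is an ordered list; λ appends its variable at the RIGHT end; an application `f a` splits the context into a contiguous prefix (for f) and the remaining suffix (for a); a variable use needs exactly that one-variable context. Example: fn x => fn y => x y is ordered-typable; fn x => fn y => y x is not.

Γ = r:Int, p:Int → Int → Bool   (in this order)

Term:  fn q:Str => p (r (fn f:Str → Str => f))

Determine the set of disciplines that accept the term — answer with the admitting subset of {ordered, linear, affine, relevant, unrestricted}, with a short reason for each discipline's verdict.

accepted by: none
counts: r: 1, p: 1, q [bound]: 0, f [bound]: 1
left-to-right use order: p, r, f
typing: ill-typed: can't apply a value of type Int
ordered ✗ (fails simple typing)
linear ✗ (a type mismatch blocks all five)
affine ✗ (the type mismatch rejects it)
relevant ✗ (not simply typable)
unrestricted ✗ (fails simple typing)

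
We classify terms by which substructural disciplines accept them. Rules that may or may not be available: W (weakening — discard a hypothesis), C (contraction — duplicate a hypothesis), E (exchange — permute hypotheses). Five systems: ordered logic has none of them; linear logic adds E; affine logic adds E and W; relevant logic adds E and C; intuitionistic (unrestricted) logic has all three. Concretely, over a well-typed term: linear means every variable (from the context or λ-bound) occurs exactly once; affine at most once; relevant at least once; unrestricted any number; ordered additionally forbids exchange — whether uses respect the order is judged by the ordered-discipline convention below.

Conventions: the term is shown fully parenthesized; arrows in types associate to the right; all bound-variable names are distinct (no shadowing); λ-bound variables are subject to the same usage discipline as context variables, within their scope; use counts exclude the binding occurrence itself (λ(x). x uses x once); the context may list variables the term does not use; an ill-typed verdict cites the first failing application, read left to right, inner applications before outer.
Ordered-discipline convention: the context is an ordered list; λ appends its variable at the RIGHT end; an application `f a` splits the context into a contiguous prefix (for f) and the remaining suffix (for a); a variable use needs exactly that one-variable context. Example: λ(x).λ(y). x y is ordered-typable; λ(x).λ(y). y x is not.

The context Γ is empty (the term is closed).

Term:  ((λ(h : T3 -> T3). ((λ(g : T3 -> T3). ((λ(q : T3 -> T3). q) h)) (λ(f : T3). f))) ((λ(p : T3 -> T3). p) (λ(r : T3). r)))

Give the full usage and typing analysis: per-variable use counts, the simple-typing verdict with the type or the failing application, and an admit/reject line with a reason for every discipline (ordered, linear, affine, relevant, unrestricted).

counts: h (bound)=1; g (bound)=0; q (bound)=1; f (bound)=1; p (bound)=1; r (bound)=1
use order (left to right): q, h, f, p, r
typing: ✓ — T3 -> T3
ordered ✗ (unused: g — weakening required)
linear ✗ (unused: g — weakening required)
affine ✓ (no duplicate uses among h, g, q, f, p, r)
relevant ✗ (unused: g — weakening required)
unrestricted ✓ (type-checks (T3 -> T3) and nothing is barred)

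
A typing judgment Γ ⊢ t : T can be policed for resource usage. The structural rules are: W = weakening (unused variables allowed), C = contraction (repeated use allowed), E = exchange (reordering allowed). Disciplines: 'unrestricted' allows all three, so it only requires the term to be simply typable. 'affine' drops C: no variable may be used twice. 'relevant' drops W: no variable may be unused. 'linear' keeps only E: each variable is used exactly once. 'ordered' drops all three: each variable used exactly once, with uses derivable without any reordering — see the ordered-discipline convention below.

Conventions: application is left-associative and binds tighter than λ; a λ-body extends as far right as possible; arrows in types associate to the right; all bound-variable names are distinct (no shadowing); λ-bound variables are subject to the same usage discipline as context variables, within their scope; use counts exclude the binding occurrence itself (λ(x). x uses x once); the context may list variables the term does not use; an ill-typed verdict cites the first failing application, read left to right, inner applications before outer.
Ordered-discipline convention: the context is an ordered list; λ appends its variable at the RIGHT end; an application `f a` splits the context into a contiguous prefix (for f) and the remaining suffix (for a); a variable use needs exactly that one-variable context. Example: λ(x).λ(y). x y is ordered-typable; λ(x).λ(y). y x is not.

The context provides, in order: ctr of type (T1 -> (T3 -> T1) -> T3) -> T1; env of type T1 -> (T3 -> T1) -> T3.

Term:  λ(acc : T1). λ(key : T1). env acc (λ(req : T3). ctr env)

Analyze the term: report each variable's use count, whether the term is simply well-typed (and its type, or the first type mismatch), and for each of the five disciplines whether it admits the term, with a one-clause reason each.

use counts: ctr: 1×, env: 2×, acc (bound): 1×, key (bound): 0×, req (bound): 0×
order of uses: env, acc, ctr, env
typing: well-typed at T1 -> T1 -> T3
ordered: ✗ — needs contraction — env ×2; needs weakening: key, req unused
linear: ✗ — needs contraction — env ×2; needs weakening: key, req unused
affine: ✗ — needs contraction — env ×2
relevant: ✗ — needs weakening: key, req unused
unrestricted: ✓ — typability at T1 -> T1 -> T3 is all that's needed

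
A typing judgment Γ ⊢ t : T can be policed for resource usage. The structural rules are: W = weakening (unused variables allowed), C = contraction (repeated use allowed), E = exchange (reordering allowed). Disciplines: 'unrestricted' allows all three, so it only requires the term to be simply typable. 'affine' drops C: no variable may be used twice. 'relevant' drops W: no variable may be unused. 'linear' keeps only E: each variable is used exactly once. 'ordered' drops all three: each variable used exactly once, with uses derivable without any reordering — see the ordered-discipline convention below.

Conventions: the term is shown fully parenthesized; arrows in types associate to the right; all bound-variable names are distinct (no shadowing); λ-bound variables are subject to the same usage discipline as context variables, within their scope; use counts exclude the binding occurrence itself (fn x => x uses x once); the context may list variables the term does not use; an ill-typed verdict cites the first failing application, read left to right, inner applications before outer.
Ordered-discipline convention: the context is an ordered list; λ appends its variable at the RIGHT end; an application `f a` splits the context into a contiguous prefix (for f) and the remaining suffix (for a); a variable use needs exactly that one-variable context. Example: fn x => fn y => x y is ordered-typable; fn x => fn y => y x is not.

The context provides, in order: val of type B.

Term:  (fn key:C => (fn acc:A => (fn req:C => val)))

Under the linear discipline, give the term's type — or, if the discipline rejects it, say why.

not well-typed under linear — key, acc, req left unused
variable uses: val: 1, key (λ-bound): 0, acc (λ-bound): 0, req (λ-bound): 0
left-to-right use order: val
typing: the term checks, with type C → A → C → B
per-discipline verdicts: ordered ✗; linear ✗; affine ✓; relevant ✗; unrestricted ✓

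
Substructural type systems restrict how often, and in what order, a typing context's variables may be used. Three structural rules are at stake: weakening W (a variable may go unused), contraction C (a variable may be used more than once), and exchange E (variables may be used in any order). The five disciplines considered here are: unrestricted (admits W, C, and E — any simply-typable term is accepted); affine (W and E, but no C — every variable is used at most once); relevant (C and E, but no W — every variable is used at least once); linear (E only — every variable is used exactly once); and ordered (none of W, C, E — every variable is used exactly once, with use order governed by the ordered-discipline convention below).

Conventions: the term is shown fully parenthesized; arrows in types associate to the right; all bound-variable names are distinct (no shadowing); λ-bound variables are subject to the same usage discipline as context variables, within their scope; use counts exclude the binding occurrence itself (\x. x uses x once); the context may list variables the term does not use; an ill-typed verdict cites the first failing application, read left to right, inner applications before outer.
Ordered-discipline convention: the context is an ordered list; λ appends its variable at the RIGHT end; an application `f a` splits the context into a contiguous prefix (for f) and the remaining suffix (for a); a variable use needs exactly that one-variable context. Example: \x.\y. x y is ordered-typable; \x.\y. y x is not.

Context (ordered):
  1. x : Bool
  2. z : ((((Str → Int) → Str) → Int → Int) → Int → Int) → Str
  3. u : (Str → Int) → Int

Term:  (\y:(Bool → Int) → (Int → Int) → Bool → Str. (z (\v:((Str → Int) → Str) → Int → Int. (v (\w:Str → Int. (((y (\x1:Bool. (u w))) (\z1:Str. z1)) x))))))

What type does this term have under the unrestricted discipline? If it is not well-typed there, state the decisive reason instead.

not well-typed under unrestricted — fails simple typing
use counts: x: 1×; z: 1×; u: 1×; y (bound): 1×; v (bound): 1×; w (bound): 1×; x1 (bound): 0×; z1 (bound): 1×
order of uses: z, v, y, u, w, z1, x
typing: ill-typed: an argument Str → Str mismatches the expected Int → Int
summary: ordered ✗ · linear ✗ · affine ✗ · relevant ✗ · unrestricted ✗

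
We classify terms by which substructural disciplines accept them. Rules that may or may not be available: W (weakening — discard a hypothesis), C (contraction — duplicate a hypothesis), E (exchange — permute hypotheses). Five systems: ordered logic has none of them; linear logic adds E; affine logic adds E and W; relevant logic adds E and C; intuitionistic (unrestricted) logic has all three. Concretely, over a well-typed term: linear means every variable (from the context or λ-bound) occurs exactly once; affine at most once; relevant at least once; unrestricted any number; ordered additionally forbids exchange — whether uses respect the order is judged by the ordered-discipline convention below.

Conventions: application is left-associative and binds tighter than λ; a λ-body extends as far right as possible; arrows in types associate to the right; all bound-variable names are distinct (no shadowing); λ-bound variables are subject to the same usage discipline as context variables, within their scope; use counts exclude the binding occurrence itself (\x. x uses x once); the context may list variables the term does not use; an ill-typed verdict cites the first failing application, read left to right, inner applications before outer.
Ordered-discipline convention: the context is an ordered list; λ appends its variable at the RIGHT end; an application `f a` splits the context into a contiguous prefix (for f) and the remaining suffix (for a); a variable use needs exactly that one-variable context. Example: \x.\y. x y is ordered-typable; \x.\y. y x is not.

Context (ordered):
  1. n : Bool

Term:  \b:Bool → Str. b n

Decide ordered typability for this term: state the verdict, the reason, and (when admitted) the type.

no — no ordered split (uses run b, n)
counts: n=1, b (bound)=1
use order (left to right): b, n
typing: well-typed — term : (Bool → Str) → Str
all disciplines: ordered ✗ | linear ✓ | affine ✓ | relevant ✓ | unrestricted ✓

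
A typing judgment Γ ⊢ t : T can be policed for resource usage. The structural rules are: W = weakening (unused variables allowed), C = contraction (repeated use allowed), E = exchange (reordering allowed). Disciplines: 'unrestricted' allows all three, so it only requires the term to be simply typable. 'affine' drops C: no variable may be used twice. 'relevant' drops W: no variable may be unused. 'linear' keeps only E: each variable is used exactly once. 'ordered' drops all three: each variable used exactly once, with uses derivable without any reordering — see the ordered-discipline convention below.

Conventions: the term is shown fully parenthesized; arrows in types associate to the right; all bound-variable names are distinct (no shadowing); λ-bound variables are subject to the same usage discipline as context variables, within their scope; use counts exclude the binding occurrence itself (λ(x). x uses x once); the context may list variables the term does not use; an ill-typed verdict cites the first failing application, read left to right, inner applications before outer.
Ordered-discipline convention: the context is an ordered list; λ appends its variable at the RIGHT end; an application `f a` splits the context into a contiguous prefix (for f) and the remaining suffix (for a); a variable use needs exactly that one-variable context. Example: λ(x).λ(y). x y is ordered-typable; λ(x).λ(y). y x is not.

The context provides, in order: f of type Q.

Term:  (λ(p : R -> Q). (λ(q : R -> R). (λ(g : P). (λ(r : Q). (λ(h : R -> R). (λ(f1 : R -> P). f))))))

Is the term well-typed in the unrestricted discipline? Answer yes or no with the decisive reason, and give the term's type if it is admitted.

yes — type-checks ((R -> Q) -> (R -> R) -> P -> Q -> (R -> R) -> (R -> P) -> Q) and nothing is barred; term : (R -> Q) -> (R -> R) -> P -> Q -> (R -> R) -> (R -> P) -> Q
use counts: f=1; p [bound]=0; q [bound]=0; g [bound]=0; r [bound]=0; h [bound]=0; f1 [bound]=0
order of uses: f
typing: well-typed — term : (R -> Q) -> (R -> R) -> P -> Q -> (R -> R) -> (R -> P) -> Q
across the five disciplines: ordered ✗, linear ✗, affine ✓, relevant ✗, unrestricted ✓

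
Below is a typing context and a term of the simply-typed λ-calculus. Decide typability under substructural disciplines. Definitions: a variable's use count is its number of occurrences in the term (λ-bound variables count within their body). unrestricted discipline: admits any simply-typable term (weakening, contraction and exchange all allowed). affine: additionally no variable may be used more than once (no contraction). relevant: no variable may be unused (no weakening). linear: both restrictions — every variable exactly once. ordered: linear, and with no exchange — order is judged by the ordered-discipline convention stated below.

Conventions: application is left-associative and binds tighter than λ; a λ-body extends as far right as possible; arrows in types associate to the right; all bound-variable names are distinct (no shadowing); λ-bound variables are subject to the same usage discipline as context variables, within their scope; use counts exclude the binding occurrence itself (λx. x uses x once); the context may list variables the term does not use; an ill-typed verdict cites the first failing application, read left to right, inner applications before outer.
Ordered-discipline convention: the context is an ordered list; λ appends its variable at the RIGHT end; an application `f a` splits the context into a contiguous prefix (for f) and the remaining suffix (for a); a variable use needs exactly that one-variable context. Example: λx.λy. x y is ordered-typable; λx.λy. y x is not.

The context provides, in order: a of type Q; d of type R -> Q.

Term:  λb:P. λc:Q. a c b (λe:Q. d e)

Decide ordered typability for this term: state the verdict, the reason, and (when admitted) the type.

no — the type mismatch rejects it
counts: a: 1×, d: 1×, b [bound]: 1×, c [bound]: 1×, e [bound]: 1×
use order (left to right): a, c, b, d, e
typing: ill-typed: non-arrow in function slot: Q
summary: ordered ✗; linear ✗; affine ✗; relevant ✗; unrestricted ✗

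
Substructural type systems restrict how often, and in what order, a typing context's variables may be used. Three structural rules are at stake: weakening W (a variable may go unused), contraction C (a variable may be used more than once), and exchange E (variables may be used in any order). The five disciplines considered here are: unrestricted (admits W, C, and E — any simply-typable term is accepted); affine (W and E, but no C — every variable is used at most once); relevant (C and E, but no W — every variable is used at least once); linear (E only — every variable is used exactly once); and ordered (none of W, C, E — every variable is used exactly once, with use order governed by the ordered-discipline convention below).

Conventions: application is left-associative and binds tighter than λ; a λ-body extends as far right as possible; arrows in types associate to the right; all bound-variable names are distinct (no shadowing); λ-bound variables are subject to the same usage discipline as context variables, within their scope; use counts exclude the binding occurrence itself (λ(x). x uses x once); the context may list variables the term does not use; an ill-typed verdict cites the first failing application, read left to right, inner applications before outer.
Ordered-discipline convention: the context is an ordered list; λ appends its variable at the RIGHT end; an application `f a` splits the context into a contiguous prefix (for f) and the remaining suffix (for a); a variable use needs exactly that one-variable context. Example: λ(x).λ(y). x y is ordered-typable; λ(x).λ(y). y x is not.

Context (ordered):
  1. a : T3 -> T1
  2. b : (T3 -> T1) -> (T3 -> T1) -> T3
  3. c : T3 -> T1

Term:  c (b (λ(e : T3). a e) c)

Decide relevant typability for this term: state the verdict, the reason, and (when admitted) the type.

yes — every one of a, b, c, e appears; term : T1
usage: a=1; b=1; c=2; e [bound]=1
uses in reading order: c, b, a, e, c
typing: well-typed — term : T1
per-discipline verdicts: ordered ✗ | linear ✗ | affine ✗ | relevant ✓ | unrestricted ✓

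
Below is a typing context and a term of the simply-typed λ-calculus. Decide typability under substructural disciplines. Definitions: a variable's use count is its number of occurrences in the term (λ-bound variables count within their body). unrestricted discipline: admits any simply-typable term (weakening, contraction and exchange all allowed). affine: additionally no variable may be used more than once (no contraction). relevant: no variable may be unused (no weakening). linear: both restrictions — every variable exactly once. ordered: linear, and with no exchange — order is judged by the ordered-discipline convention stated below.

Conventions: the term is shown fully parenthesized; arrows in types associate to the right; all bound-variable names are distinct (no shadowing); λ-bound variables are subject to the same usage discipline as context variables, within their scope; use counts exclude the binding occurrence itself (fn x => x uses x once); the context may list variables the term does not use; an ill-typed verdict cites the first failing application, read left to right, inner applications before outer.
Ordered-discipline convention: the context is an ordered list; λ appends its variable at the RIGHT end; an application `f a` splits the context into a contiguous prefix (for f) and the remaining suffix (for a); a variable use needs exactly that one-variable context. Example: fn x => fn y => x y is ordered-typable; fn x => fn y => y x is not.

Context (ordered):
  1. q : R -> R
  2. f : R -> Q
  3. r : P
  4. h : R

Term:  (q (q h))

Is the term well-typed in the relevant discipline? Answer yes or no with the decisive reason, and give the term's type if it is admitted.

no — unused: f, r — weakening required
variable uses: q=2, f=0, r=0, h=1
use order (left to right): q, q, h
typing: well-typed at R
all disciplines: ordered ✗; linear ✗; affine ✗; relevant ✗; unrestricted ✓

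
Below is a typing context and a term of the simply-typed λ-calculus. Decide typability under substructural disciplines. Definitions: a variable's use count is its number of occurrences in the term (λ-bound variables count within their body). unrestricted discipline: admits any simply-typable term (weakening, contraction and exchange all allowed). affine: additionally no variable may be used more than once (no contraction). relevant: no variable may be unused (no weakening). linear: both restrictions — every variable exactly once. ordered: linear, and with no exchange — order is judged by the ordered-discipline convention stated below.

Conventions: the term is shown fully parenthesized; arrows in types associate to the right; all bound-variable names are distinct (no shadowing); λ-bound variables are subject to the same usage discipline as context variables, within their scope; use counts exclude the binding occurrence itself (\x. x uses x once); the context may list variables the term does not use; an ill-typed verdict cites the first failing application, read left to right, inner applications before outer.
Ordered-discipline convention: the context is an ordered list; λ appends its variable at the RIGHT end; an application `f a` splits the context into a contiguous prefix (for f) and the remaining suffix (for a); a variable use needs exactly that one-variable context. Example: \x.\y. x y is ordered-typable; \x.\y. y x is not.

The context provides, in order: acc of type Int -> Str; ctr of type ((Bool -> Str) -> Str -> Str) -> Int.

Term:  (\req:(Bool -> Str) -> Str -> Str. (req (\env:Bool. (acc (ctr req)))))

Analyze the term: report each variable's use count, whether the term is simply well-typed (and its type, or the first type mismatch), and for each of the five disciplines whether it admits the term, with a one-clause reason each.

use counts: acc: 1×, ctr: 1×, req (bound): 2×, env (bound): 0×
order of uses: req, acc, ctr, req
typing: well-typed at ((Bool -> Str) -> Str -> Str) -> Str -> Str
ordered: ✗ — repeated use of req ×2; env left unused
linear: ✗ — repeated use of req ×2; env left unused
affine: ✗ — repeated use of req ×2
relevant: ✗ — env left unused
unrestricted: ✓ — typability at ((Bool -> Str) -> Str -> Str) -> Str -> Str is all that's needed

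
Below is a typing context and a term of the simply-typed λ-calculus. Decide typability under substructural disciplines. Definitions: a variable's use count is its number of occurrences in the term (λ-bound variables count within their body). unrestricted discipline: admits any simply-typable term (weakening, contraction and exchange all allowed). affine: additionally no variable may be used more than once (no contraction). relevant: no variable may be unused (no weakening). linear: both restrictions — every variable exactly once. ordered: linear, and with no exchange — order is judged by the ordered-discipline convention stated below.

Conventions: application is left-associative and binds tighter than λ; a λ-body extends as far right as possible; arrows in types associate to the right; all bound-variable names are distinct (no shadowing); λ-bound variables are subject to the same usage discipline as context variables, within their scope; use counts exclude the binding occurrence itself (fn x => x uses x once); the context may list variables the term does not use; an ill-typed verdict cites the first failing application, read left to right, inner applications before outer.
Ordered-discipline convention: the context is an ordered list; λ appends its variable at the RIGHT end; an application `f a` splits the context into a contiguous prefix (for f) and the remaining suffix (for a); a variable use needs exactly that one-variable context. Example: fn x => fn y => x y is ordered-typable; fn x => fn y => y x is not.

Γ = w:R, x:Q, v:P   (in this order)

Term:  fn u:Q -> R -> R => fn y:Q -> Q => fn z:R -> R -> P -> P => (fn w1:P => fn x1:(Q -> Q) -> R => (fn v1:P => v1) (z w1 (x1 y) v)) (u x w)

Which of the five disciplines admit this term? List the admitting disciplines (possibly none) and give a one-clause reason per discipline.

admitted in: none
counts: w ×1; x ×1; v ×1; u (λ-bound) ×1; y (λ-bound) ×1; z (λ-bound) ×1; w1 (λ-bound) ×1; x1 (λ-bound) ×1; v1 (λ-bound) ×1
order of uses: v1, z, w1, x1, y, v, u, x, w
typing: ill-typed: an argument P mismatches the expected R
ordered: ✗ — the type mismatch rejects it
linear: ✗ — not simply typable
affine: ✗ — fails simple typing
relevant: ✗ — a type mismatch blocks all five
unrestricted: ✗ — the type mismatch rejects it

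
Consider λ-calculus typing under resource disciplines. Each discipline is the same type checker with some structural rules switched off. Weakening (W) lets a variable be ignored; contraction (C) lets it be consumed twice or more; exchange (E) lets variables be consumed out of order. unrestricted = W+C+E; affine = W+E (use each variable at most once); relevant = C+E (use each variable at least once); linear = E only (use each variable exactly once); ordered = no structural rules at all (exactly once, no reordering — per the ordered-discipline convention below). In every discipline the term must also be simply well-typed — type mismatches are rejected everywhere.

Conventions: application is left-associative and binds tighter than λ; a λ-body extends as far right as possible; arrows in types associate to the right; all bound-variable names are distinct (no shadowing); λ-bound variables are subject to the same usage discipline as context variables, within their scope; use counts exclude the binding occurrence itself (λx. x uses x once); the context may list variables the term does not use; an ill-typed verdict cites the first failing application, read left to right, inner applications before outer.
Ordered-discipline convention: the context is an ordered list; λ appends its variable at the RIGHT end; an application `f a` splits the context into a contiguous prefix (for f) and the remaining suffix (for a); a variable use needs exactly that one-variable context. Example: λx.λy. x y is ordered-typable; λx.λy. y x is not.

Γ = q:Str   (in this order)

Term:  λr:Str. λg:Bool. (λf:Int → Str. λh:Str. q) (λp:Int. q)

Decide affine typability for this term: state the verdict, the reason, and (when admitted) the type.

no — uses contraction: q ×2
variable uses: q: 2×; r (bound): 0×; g (bound): 0×; f (bound): 0×; h (bound): 0×; p (bound): 0×
use order (left to right): q, q
typing: the term checks, with type Str → Bool → Str → Str
per-discipline verdicts: ordered ✗ | linear ✗ | affine ✗ | relevant ✗ | unrestricted ✓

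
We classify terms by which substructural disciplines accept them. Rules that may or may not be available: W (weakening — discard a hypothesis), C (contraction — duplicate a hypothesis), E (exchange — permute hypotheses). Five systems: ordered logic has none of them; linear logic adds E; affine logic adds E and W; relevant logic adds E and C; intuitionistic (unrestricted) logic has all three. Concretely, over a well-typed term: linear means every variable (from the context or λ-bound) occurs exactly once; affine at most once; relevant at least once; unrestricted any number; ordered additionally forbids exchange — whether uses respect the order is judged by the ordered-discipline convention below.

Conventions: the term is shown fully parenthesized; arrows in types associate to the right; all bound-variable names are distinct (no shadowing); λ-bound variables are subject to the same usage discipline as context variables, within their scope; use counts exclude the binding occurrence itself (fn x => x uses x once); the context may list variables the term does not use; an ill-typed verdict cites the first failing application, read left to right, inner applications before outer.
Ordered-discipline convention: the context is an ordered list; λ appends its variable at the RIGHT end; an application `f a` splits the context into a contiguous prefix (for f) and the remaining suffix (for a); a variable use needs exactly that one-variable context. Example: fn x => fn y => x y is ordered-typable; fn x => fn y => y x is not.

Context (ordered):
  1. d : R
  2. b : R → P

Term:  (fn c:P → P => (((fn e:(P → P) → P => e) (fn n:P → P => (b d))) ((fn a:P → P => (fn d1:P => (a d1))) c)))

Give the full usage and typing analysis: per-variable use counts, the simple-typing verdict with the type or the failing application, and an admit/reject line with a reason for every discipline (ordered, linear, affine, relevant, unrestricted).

use counts: d ×1; b ×1; c [bound] ×1; e [bound] ×1; n [bound] ×0; a [bound] ×1; d1 [bound] ×1
uses in reading order: e, b, d, a, d1, c
typing: well-typed at (P → P) → P
ordered: ✗, unused: n — weakening required
linear: ✗, unused: n — weakening required
affine: ✓, at most one use each (d, b, c, e, n, a, d1)
relevant: ✗, unused: n — weakening required
unrestricted: ✓, typability at (P → P) → P is all that's needed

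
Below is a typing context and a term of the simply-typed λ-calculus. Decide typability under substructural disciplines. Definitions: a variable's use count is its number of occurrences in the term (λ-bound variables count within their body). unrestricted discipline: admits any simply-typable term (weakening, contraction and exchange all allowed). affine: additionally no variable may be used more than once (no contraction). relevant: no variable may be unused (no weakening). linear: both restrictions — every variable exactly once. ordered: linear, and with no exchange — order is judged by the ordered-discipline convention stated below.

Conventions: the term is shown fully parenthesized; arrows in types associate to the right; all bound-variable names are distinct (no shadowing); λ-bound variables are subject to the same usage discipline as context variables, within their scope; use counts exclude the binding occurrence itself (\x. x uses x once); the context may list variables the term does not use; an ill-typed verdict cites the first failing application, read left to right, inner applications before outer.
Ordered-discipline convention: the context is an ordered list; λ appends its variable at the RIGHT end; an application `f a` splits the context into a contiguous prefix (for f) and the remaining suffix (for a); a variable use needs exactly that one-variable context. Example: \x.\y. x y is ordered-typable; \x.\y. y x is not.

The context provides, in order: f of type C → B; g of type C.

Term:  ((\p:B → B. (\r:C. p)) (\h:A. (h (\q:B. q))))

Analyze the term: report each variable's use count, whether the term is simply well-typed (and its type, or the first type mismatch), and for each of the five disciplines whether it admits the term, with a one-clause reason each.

variable uses: f=0; g=0; p (λ-bound)=1; r (λ-bound)=0; h (λ-bound)=1; q (λ-bound)=1
uses in reading order: p, h, q
typing: ill-typed: can't apply a value of type A
ordered: ✗, the type mismatch rejects it
linear: ✗, not simply typable
affine: ✗, fails simple typing
relevant: ✗, a type mismatch blocks all five
unrestricted: ✗, the type mismatch rejects it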